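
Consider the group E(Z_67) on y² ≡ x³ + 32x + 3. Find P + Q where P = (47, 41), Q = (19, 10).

(30, 52)

(47, 41) + (19, 10). λ = (10 - 41)/(19 - 47) ≡ 36/39 mod 67. 39⁻¹ ≡ 55 (mod 67), so λ ≡ 37.
  x = λ² - 47 - 19 = 1369 - 66 ≡ 30; y = λ·(47 - 30) - 41 ≡ 52. → (30, 52)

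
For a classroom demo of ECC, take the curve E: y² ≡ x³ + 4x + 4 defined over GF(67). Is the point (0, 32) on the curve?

no

y² = 32² ≡ 19; x³ + 4x + 4 = 4 ≡ 4 (mod 67). 19 ≠ 4.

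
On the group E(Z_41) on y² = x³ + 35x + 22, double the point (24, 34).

(34, 7)

tangent at (24, 34): λ = (3·24² + 35)/(2·34) ≡ 0/27. 27⁻¹ ≡ 38 (mod 41), so λ ≡ 0·38 ≡ 0.
  x = λ² - 24 - 24 = 0 - 48 ≡ 34; y = λ·(24 - 34) - 34 ≡ 7. → (34, 7)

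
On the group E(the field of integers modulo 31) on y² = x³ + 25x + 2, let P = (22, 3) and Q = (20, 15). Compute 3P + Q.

(17, 15)

First 3P:
Repeated addition: build up to 3P.
2P: tangent at (22, 3): λ = (3·22² + 25)/(2·3) ≡ 20/6. 6⁻¹ ≡ 26 (mod 31), so λ ≡ 20·26 ≡ 24.
  x = λ² - 22 - 22 = 576 - 44 ≡ 5; y = λ·(22 - 5) - 3 ≡ 2. → (5, 2)
3P: (5, 2) + (22, 3). λ = (3 - 2)/(22 - 5) ≡ 1/17 mod 31. 17⁻¹ ≡ 11 (mod 31) since 17·11 = 187 ≡ 1, so λ ≡ 11.
  x = λ² - 5 - 22 = 121 - 27 ≡ 1; y = λ·(5 - 1) - 2 ≡ 11. → (1, 11)
3P = (1, 11).
Finally 3P + Q:
(1, 11) + (20, 15). λ = (15 - 11)/(20 - 1) ≡ 4/19 mod 31. 19⁻¹ ≡ 18 (mod 31) since 19·18 = 342 ≡ 1, so λ ≡ 10.
  x = λ² - 1 - 20 = 100 - 21 ≡ 17; y = λ·(1 - 17) - 11 ≡ 15. → (17, 15)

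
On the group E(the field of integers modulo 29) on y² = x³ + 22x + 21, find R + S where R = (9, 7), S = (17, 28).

(9, 7) + (17, 28). λ = (28 - 7)/(17 - 9) ≡ 21/8 mod 29. 8⁻¹ ≡ 11 (mod 29), so λ ≡ 28.
  x = λ² - 9 - 17 = 784 - 26 ≡ 4; y = λ·(9 - 4) - 7 ≡ 17. → (4, 17)

(4, 17)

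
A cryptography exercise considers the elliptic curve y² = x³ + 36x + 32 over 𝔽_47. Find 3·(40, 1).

(9, 2)

Write Q = (40, 1).
Repeated addition: build up to 3Q.
2Q: tangent at (40, 1): λ = (3·40² + 36)/(2·1) ≡ 42/2. 2⁻¹ ≡ 24 (mod 47), so λ ≡ 42·24 ≡ 21.
  x = λ² - 40 - 40 = 441 - 80 ≡ 32; y = λ·(40 - 32) - 1 ≡ 26. → (32, 26)
3Q: (32, 26) + (40, 1). λ = (1 - 26)/(40 - 32) ≡ 22/8 mod 47. 8⁻¹ ≡ 6 (mod 47) since 8·6 = 48 ≡ 1, so λ ≡ 38.
  x = λ² - 32 - 40 = 1444 - 72 ≡ 9; y = λ·(32 - 9) - 26 ≡ 2. → (9, 2)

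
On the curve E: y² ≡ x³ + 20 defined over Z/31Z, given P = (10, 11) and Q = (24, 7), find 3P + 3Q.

First 3P:
Repeated addition: build up to 3P.
2P: tangent at (10, 11): λ = (3·10² + 0)/(2·11) ≡ 21/22. 22⁻¹ ≡ 24 (mod 31), so λ ≡ 21·24 ≡ 8.
  x = λ² - 10 - 10 = 64 - 20 ≡ 13; y = λ·(10 - 13) - 11 ≡ 27. → (13, 27)
3P: (13, 27) + (10, 11). λ = (11 - 27)/(10 - 13) ≡ 15/28 mod 31. 28⁻¹ ≡ 10 (mod 31), so λ ≡ 26.
  x = λ² - 13 - 10 = 676 - 23 ≡ 2; y = λ·(13 - 2) - 27 ≡ 11. → (2, 11)
3P = (2, 11).
Next 3Q:
Repeated addition: build up to 3Q.
2Q: tangent at (24, 7): λ = (3·24² + 0)/(2·7) ≡ 23/14. 14⁻¹ ≡ 20 (mod 31), so λ ≡ 23·20 ≡ 26.
  x = λ² - 24 - 24 = 676 - 48 ≡ 8; y = λ·(24 - 8) - 7 ≡ 6. → (8, 6)
3Q: (8, 6) + (24, 7). λ = (7 - 6)/(24 - 8) ≡ 1/16 mod 31. 16⁻¹ ≡ 2 (mod 31) since 16·2 = 32 ≡ 1, so λ ≡ 2.
  x = λ² - 8 - 24 = 4 - 32 ≡ 3; y = λ·(8 - 3) - 6 ≡ 4. → (3, 4)
3Q = (3, 4).
Finally 3P + 3Q:
(2, 11) + (3, 4). λ = (4 - 11)/(3 - 2) ≡ 24/1 mod 31. 1⁻¹ ≡ 1 (mod 31), so λ ≡ 24.
  x = λ² - 2 - 3 = 576 - 5 ≡ 13; y = λ·(2 - 13) - 11 ≡ 4. → (13, 4)

(13, 4)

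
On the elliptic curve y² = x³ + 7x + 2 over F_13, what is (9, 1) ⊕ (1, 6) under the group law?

(4, 4)

(9, 1) + (1, 6). λ = (6 - 1)/(1 - 9) ≡ 5/5 mod 13. 5⁻¹ ≡ 8 (mod 13) since 5·8 = 40 ≡ 1, so λ ≡ 1.
  x = λ² - 9 - 1 = 1 - 10 ≡ 4; y = λ·(9 - 4) - 1 ≡ 4. → (4, 4)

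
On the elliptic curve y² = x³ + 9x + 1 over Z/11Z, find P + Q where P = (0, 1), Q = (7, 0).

(2, 4)

(0, 1) + (7, 0). λ = (0 - 1)/(7 - 0) ≡ 10/7 mod 11. 7⁻¹ ≡ 8 (mod 11) since 7·8 = 56 ≡ 1, so λ ≡ 3.
  x = λ² - 0 - 7 = 9 - 7 ≡ 2; y = λ·(0 - 2) - 1 ≡ 4. → (2, 4)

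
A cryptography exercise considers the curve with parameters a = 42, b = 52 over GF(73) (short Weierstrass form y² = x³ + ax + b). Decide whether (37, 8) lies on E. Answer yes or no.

yes

y² = 8² ≡ 64; x³ + 42x + 52 = 52259 ≡ 64 (mod 73). 64 = 64.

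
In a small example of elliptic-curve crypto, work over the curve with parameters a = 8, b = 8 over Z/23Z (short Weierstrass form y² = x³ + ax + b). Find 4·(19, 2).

(18, 21)

Write Q = (19, 2).
Double-and-add on 4 = (100)₂. Start with Q = (19, 2) for the leading 1-bit.
double: tangent at (19, 2): λ = (3·19² + 8)/(2·2) ≡ 10/4. 4⁻¹ ≡ 6 (mod 23) since 4·6 = 24 ≡ 1, so λ ≡ 10·6 ≡ 14.
  x = λ² - 19 - 19 = 196 - 38 ≡ 20; y = λ·(19 - 20) - 2 ≡ 7. → (20, 7)
double: tangent at (20, 7): λ = (3·20² + 8)/(2·7) ≡ 12/14. 14⁻¹ ≡ 5 (mod 23), so λ ≡ 12·5 ≡ 14.
  x = λ² - 20 - 20 = 196 - 40 ≡ 18; y = λ·(20 - 18) - 7 ≡ 21. → (18, 21)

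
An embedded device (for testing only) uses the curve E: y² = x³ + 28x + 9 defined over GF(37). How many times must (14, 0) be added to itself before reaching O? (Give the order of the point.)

2

2P: (14, 0) + (14, 0): same x and y₁ ≡ -y₂, so the sum is O.
2P = O, so the order is 2.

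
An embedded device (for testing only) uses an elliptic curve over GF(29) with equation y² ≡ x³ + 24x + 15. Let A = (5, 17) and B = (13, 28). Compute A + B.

(7, 2)

(5, 17) + (13, 28). λ = (28 - 17)/(13 - 5) ≡ 11/8 mod 29. 8⁻¹ ≡ 11 (mod 29), so λ ≡ 5.
  x = λ² - 5 - 13 = 25 - 18 ≡ 7; y = λ·(5 - 7) - 17 ≡ 2. → (7, 2)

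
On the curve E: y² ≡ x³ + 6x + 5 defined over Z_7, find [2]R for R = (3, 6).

tangent at (3, 6): λ = (3·3² + 6)/(2·6) ≡ 5/5. 5⁻¹ ≡ 3 (mod 7), so λ ≡ 5·3 ≡ 1.
  x = λ² - 3 - 3 = 1 - 6 ≡ 2; y = λ·(3 - 2) - 6 ≡ 2. → (2, 2)

(2, 2)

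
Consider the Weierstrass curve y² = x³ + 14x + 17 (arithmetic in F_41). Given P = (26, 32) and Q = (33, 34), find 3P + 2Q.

First 3P:
Repeated addition: build up to 3P.
2P: tangent at (26, 32): λ = (3·26² + 14)/(2·32) ≡ 33/23. 23⁻¹ ≡ 25 (mod 41) since 23·25 = 575 ≡ 1, so λ ≡ 33·25 ≡ 5.
  x = λ² - 26 - 26 = 25 - 52 ≡ 14; y = λ·(26 - 14) - 32 ≡ 28. → (14, 28)
3P: (14, 28) + (26, 32). λ = (32 - 28)/(26 - 14) ≡ 4/12 mod 41. 12⁻¹ ≡ 24 (mod 41) since 12·24 = 288 ≡ 1, so λ ≡ 14.
  x = λ² - 14 - 26 = 196 - 40 ≡ 33; y = λ·(14 - 33) - 28 ≡ 34. → (33, 34)
3P = (33, 34).
Next 2Q:
Repeated addition: build up to 2Q.
2Q: tangent at (33, 34): λ = (3·33² + 14)/(2·34) ≡ 1/27. 27⁻¹ ≡ 38 (mod 41), so λ ≡ 1·38 ≡ 38.
  x = λ² - 33 - 33 = 1444 - 66 ≡ 25; y = λ·(33 - 25) - 34 ≡ 24. → (25, 24)
2Q = (25, 24).
Finally 3P + 2Q:
(33, 34) + (25, 24). λ = (24 - 34)/(25 - 33) ≡ 31/33 mod 41. 33⁻¹ ≡ 5 (mod 41), so λ ≡ 32.
  x = λ² - 33 - 25 = 1024 - 58 ≡ 23; y = λ·(33 - 23) - 34 ≡ 40. → (23, 40)

(23, 40)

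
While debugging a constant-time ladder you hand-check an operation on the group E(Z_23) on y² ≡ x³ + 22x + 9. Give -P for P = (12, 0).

(12, 0)

-(12, 0) = (12, -0 mod 23) = (12, 0).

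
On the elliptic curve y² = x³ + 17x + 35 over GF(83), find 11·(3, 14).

(43, 26)

Write Q = (3, 14).
Repeated addition: build up to 11Q.
2Q: tangent at (3, 14): λ = (3·3² + 17)/(2·14) ≡ 44/28. 28⁻¹ ≡ 3 (mod 83), so λ ≡ 44·3 ≡ 49.
  x = λ² - 3 - 3 = 2401 - 6 ≡ 71; y = λ·(3 - 71) - 14 ≡ 57. → (71, 57)
3Q: (71, 57) + (3, 14). λ = (14 - 57)/(3 - 71) ≡ 40/15 mod 83. 15⁻¹ ≡ 72 (mod 83) since 15·72 = 1080 ≡ 1, so λ ≡ 58.
  x = λ² - 71 - 3 = 3364 - 74 ≡ 53; y = λ·(71 - 53) - 57 ≡ 74. → (53, 74)
4Q: (53, 74) + (3, 14). λ = (14 - 74)/(3 - 53) ≡ 23/33 mod 83. 33⁻¹ ≡ 78 (mod 83), so λ ≡ 51.
  x = λ² - 53 - 3 = 2601 - 56 ≡ 55; y = λ·(53 - 55) - 74 ≡ 73. → (55, 73)
5Q: (55, 73) + (3, 14). λ = (14 - 73)/(3 - 55) ≡ 24/31 mod 83. 31⁻¹ ≡ 75 (mod 83), so λ ≡ 57.
  x = λ² - 55 - 3 = 3249 - 58 ≡ 37; y = λ·(55 - 37) - 73 ≡ 40. → (37, 40)
6Q: (37, 40) + (3, 14). λ = (14 - 40)/(3 - 37) ≡ 57/49 mod 83. 49⁻¹ ≡ 61 (mod 83), so λ ≡ 74.
  x = λ² - 37 - 3 = 5476 - 40 ≡ 41; y = λ·(37 - 41) - 40 ≡ 79. → (41, 79)
7Q: (41, 79) + (3, 14). λ = (14 - 79)/(3 - 41) ≡ 18/45 mod 83. 45⁻¹ ≡ 24 (mod 83), so λ ≡ 17.
  x = λ² - 41 - 3 = 289 - 44 ≡ 79; y = λ·(41 - 79) - 79 ≡ 22. → (79, 22)
8Q: (79, 22) + (3, 14). λ = (14 - 22)/(3 - 79) ≡ 75/7 mod 83. 7⁻¹ ≡ 12 (mod 83) since 7·12 = 84 ≡ 1, so λ ≡ 70.
  x = λ² - 79 - 3 = 4900 - 82 ≡ 4; y = λ·(79 - 4) - 22 ≡ 82. → (4, 82)
9Q: (4, 82) + (3, 14). λ = (14 - 82)/(3 - 4) ≡ 15/82 mod 83. 82⁻¹ ≡ 82 (mod 83), so λ ≡ 68.
  x = λ² - 4 - 3 = 4624 - 7 ≡ 52; y = λ·(4 - 52) - 82 ≡ 57. → (52, 57)
10Q: (52, 57) + (3, 14). λ = (14 - 57)/(3 - 52) ≡ 40/34 mod 83. 34⁻¹ ≡ 22 (mod 83), so λ ≡ 50.
  x = λ² - 52 - 3 = 2500 - 55 ≡ 38; y = λ·(52 - 38) - 57 ≡ 62. → (38, 62)
11Q: (38, 62) + (3, 14). λ = (14 - 62)/(3 - 38) ≡ 35/48 mod 83. 48⁻¹ ≡ 64 (mod 83) since 48·64 = 3072 ≡ 1, so λ ≡ 82.
  x = λ² - 38 - 3 = 6724 - 41 ≡ 43; y = λ·(38 - 43) - 62 ≡ 26. → (43, 26)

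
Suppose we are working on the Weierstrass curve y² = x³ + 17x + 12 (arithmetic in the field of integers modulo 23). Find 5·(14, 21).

Write P = (14, 21).
Repeated addition: build up to 5P.
2P: tangent at (14, 21): λ = (3·14² + 17)/(2·21) ≡ 7/19. 19⁻¹ ≡ 17 (mod 23) since 19·17 = 323 ≡ 1, so λ ≡ 7·17 ≡ 4.
  x = λ² - 14 - 14 = 16 - 28 ≡ 11; y = λ·(14 - 11) - 21 ≡ 14. → (11, 14)
3P: (11, 14) + (14, 21). λ = (21 - 14)/(14 - 11) ≡ 7/3 mod 23. 3⁻¹ ≡ 8 (mod 23) since 3·8 = 24 ≡ 1, so λ ≡ 10.
  x = λ² - 11 - 14 = 100 - 25 ≡ 6; y = λ·(11 - 6) - 14 ≡ 13. → (6, 13)
4P: (6, 13) + (14, 21). λ = (21 - 13)/(14 - 6) ≡ 8/8 mod 23. 8⁻¹ ≡ 3 (mod 23), so λ ≡ 1.
  x = λ² - 6 - 14 = 1 - 20 ≡ 4; y = λ·(6 - 4) - 13 ≡ 12. → (4, 12)
5P: (4, 12) + (14, 21). λ = (21 - 12)/(14 - 4) ≡ 9/10 mod 23. 10⁻¹ ≡ 7 (mod 23), so λ ≡ 17.
  x = λ² - 4 - 14 = 289 - 18 ≡ 18; y = λ·(4 - 18) - 12 ≡ 3. → (18, 3)

(18, 3)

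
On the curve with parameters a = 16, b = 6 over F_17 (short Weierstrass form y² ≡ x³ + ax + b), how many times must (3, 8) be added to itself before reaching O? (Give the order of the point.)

2P: tangent at (3, 8): λ = (3·3² + 16)/(2·8) ≡ 9/16. 16⁻¹ ≡ 16 (mod 17) since 16·16 = 256 ≡ 1, so λ ≡ 9·16 ≡ 8.
  x = λ² - 3 - 3 = 64 - 6 ≡ 7; y = λ·(3 - 7) - 8 ≡ 11. → (7, 11)
3P: (7, 11) + (3, 8). λ = (8 - 11)/(3 - 7) ≡ 14/13 mod 17. 13⁻¹ ≡ 4 (mod 17), so λ ≡ 5.
  x = λ² - 7 - 3 = 25 - 10 ≡ 15; y = λ·(7 - 15) - 11 ≡ 0. → (15, 0)
4P: (15, 0) + (3, 8). λ = (8 - 0)/(3 - 15) ≡ 8/5 mod 17. 5⁻¹ ≡ 7 (mod 17), so λ ≡ 5.
  x = λ² - 15 - 3 = 25 - 18 ≡ 7; y = λ·(15 - 7) - 0 ≡ 6. → (7, 6)
5P: (7, 6) + (3, 8). λ = (8 - 6)/(3 - 7) ≡ 2/13 mod 17. 13⁻¹ ≡ 4 (mod 17), so λ ≡ 8.
  x = λ² - 7 - 3 = 64 - 10 ≡ 3; y = λ·(7 - 3) - 6 ≡ 9. → (3, 9)
6P: (3, 9) + (3, 8): same x and y₁ ≡ -y₂, so the sum is O.
6P = O, so the order is 6.

6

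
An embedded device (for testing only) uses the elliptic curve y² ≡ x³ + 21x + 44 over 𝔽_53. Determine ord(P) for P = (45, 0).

2P: (45, 0) + (45, 0): same x and y₁ ≡ -y₂, so the sum is O.
2P = O, so the order is 2.

2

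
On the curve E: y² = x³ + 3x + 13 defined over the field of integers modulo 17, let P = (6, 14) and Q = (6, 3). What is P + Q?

O

The two points share x = 6 and their y-coordinates satisfy 14 + 3 ≡ 0 (mod 17), so they are inverses. Their sum is O.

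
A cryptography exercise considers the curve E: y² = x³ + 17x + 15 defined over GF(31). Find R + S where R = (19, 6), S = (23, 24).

(17, 3)

(19, 6) + (23, 24). λ = (24 - 6)/(23 - 19) ≡ 18/4 mod 31. 4⁻¹ ≡ 8 (mod 31), so λ ≡ 20.
  x = λ² - 19 - 23 = 400 - 42 ≡ 17; y = λ·(19 - 17) - 6 ≡ 3. → (17, 3)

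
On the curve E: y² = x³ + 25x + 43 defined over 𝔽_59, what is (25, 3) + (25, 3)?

(13, 21)

tangent at (25, 3): λ = (3·25² + 25)/(2·3) ≡ 12/6. 6⁻¹ ≡ 10 (mod 59), so λ ≡ 12·10 ≡ 2.
  x = λ² - 25 - 25 = 4 - 50 ≡ 13; y = λ·(25 - 13) - 3 ≡ 21. → (13, 21)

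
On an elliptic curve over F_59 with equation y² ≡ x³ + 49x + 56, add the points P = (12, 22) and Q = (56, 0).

(12, 22) + (56, 0). λ = (0 - 22)/(56 - 12) ≡ 37/44 mod 59. 44⁻¹ ≡ 55 (mod 59) since 44·55 = 2420 ≡ 1, so λ ≡ 29.
  x = λ² - 12 - 56 = 841 - 68 ≡ 6; y = λ·(12 - 6) - 22 ≡ 34. → (6, 34)

(6, 34)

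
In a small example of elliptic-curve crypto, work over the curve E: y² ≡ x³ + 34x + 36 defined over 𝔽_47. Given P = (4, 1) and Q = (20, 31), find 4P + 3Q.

First 4P:
Double-and-add on 4 = (100)₂. Start with P = (4, 1) for the leading 1-bit.
double: tangent at (4, 1): λ = (3·4² + 34)/(2·1) ≡ 35/2. 2⁻¹ ≡ 24 (mod 47), so λ ≡ 35·24 ≡ 41.
  x = λ² - 4 - 4 = 1681 - 8 ≡ 28; y = λ·(4 - 28) - 1 ≡ 2. → (28, 2)
double: tangent at (28, 2): λ = (3·28² + 34)/(2·2) ≡ 36/4. 4⁻¹ ≡ 12 (mod 47) since 4·12 = 48 ≡ 1, so λ ≡ 36·12 ≡ 9.
  x = λ² - 28 - 28 = 81 - 56 ≡ 25; y = λ·(28 - 25) - 2 ≡ 25. → (25, 25)
4P = (25, 25).
Next 3Q:
Repeated addition: build up to 3Q.
2Q: tangent at (20, 31): λ = (3·20² + 34)/(2·31) ≡ 12/15. 15⁻¹ ≡ 22 (mod 47), so λ ≡ 12·22 ≡ 29.
  x = λ² - 20 - 20 = 841 - 40 ≡ 2; y = λ·(20 - 2) - 31 ≡ 21. → (2, 21)
3Q: (2, 21) + (20, 31). λ = (31 - 21)/(20 - 2) ≡ 10/18 mod 47. 18⁻¹ ≡ 34 (mod 47) since 18·34 = 612 ≡ 1, so λ ≡ 11.
  x = λ² - 2 - 20 = 121 - 22 ≡ 5; y = λ·(2 - 5) - 21 ≡ 40. → (5, 40)
3Q = (5, 40).
Finally 4P + 3Q:
(25, 25) + (5, 40). λ = (40 - 25)/(5 - 25) ≡ 15/27 mod 47. 27⁻¹ ≡ 7 (mod 47), so λ ≡ 11.
  x = λ² - 25 - 5 = 121 - 30 ≡ 44; y = λ·(25 - 44) - 25 ≡ 1. → (44, 1)

(44, 1)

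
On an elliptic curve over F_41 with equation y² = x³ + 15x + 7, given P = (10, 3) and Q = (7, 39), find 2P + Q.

First 2P:
Repeated addition: build up to 2P.
2P: tangent at (10, 3): λ = (3·10² + 15)/(2·3) ≡ 28/6. 6⁻¹ ≡ 7 (mod 41), so λ ≡ 28·7 ≡ 32.
  x = λ² - 10 - 10 = 1024 - 20 ≡ 20; y = λ·(10 - 20) - 3 ≡ 5. → (20, 5)
2P = (20, 5).
Finally 2P + Q:
(20, 5) + (7, 39). λ = (39 - 5)/(7 - 20) ≡ 34/28 mod 41. 28⁻¹ ≡ 22 (mod 41), so λ ≡ 10.
  x = λ² - 20 - 7 = 100 - 27 ≡ 32; y = λ·(20 - 32) - 5 ≡ 39. → (32, 39)

(32, 39)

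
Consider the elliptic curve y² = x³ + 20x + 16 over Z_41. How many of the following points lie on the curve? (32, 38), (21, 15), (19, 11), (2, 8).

3

(32, 38): 38² ≡ 9, rhs ≡ 9 → on.
(21, 15): 15² ≡ 20, rhs ≡ 21 → off.
(19, 11): 11² ≡ 39, rhs ≡ 39 → on.
(2, 8): 8² ≡ 23, rhs ≡ 23 → on.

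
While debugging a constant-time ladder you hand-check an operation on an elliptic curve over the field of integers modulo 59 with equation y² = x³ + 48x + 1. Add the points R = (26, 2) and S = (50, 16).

(28, 46)

(26, 2) + (50, 16). λ = (16 - 2)/(50 - 26) ≡ 14/24 mod 59. 24⁻¹ ≡ 32 (mod 59), so λ ≡ 35.
  x = λ² - 26 - 50 = 1225 - 76 ≡ 28; y = λ·(26 - 28) - 2 ≡ 46. → (28, 46)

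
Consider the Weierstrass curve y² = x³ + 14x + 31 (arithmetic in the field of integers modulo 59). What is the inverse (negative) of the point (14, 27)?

(14, 32)

-(14, 27) = (14, -27 mod 59) = (14, 32).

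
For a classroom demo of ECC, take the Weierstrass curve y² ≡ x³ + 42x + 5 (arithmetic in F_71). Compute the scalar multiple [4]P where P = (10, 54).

(46, 21)

Repeated addition: build up to 4P.
2P: tangent at (10, 54): λ = (3·10² + 42)/(2·54) ≡ 58/37. 37⁻¹ ≡ 48 (mod 71) since 37·48 = 1776 ≡ 1, so λ ≡ 58·48 ≡ 15.
  x = λ² - 10 - 10 = 225 - 20 ≡ 63; y = λ·(10 - 63) - 54 ≡ 3. → (63, 3)
3P: (63, 3) + (10, 54). λ = (54 - 3)/(10 - 63) ≡ 51/18 mod 71. 18⁻¹ ≡ 4 (mod 71), so λ ≡ 62.
  x = λ² - 63 - 10 = 3844 - 73 ≡ 8; y = λ·(63 - 8) - 3 ≡ 70. → (8, 70)
4P: (8, 70) + (10, 54). λ = (54 - 70)/(10 - 8) ≡ 55/2 mod 71. 2⁻¹ ≡ 36 (mod 71) since 2·36 = 72 ≡ 1, so λ ≡ 63.
  x = λ² - 8 - 10 = 3969 - 18 ≡ 46; y = λ·(8 - 46) - 70 ≡ 21. → (46, 21)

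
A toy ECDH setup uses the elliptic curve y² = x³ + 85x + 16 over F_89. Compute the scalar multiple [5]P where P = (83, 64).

Double-and-add on 5 = (101)₂. Start with P = (83, 64) for the leading 1-bit.
double: tangent at (83, 64): λ = (3·83² + 85)/(2·64) ≡ 15/39. 39⁻¹ ≡ 16 (mod 89) since 39·16 = 624 ≡ 1, so λ ≡ 15·16 ≡ 62.
  x = λ² - 83 - 83 = 3844 - 166 ≡ 29; y = λ·(83 - 29) - 64 ≡ 80. → (29, 80)
double: tangent at (29, 80): λ = (3·29² + 85)/(2·80) ≡ 27/71. 71⁻¹ ≡ 84 (mod 89), so λ ≡ 27·84 ≡ 43.
  x = λ² - 29 - 29 = 1849 - 58 ≡ 11; y = λ·(29 - 11) - 80 ≡ 71. → (11, 71)
add P: (11, 71) + (83, 64). λ = (64 - 71)/(83 - 11) ≡ 82/72 mod 89. 72⁻¹ ≡ 68 (mod 89), so λ ≡ 58.
  x = λ² - 11 - 83 = 3364 - 94 ≡ 66; y = λ·(11 - 66) - 71 ≡ 32. → (66, 32)

(66, 32)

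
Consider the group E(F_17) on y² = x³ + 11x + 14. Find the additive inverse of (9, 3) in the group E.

(9, 14)

-(9, 3) = (9, -3 mod 17) = (9, 14).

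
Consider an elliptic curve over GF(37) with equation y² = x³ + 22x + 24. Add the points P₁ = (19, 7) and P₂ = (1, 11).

(7, 15)

(19, 7) + (1, 11). λ = (11 - 7)/(1 - 19) ≡ 4/19 mod 37. 19⁻¹ ≡ 2 (mod 37), so λ ≡ 8.
  x = λ² - 19 - 1 = 64 - 20 ≡ 7; y = λ·(19 - 7) - 7 ≡ 15. → (7, 15)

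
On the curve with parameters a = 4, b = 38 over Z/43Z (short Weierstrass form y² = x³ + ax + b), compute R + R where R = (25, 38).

(2, 22)

tangent at (25, 38): λ = (3·25² + 4)/(2·38) ≡ 30/33. 33⁻¹ ≡ 30 (mod 43), so λ ≡ 30·30 ≡ 40.
  x = λ² - 25 - 25 = 1600 - 50 ≡ 2; y = λ·(25 - 2) - 38 ≡ 22. → (2, 22)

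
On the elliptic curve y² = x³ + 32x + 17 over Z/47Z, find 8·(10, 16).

Write Q = (10, 16).
Repeated addition: build up to 8Q.
2Q: tangent at (10, 16): λ = (3·10² + 32)/(2·16) ≡ 3/32. 32⁻¹ ≡ 25 (mod 47), so λ ≡ 3·25 ≡ 28.
  x = λ² - 10 - 10 = 784 - 20 ≡ 12; y = λ·(10 - 12) - 16 ≡ 22. → (12, 22)
3Q: (12, 22) + (10, 16). λ = (16 - 22)/(10 - 12) ≡ 41/45 mod 47. 45⁻¹ ≡ 23 (mod 47) since 45·23 = 1035 ≡ 1, so λ ≡ 3.
  x = λ² - 12 - 10 = 9 - 22 ≡ 34; y = λ·(12 - 34) - 22 ≡ 6. → (34, 6)
4Q: (34, 6) + (10, 16). λ = (16 - 6)/(10 - 34) ≡ 10/23 mod 47. 23⁻¹ ≡ 45 (mod 47), so λ ≡ 27.
  x = λ² - 34 - 10 = 729 - 44 ≡ 27; y = λ·(34 - 27) - 6 ≡ 42. → (27, 42)
5Q: (27, 42) + (10, 16). λ = (16 - 42)/(10 - 27) ≡ 21/30 mod 47. 30⁻¹ ≡ 11 (mod 47), so λ ≡ 43.
  x = λ² - 27 - 10 = 1849 - 37 ≡ 26; y = λ·(27 - 26) - 42 ≡ 1. → (26, 1)
6Q: (26, 1) + (10, 16). λ = (16 - 1)/(10 - 26) ≡ 15/31 mod 47. 31⁻¹ ≡ 44 (mod 47), so λ ≡ 2.
  x = λ² - 26 - 10 = 4 - 36 ≡ 15; y = λ·(26 - 15) - 1 ≡ 21. → (15, 21)
7Q: (15, 21) + (10, 16). λ = (16 - 21)/(10 - 15) ≡ 42/42 mod 47. 42⁻¹ ≡ 28 (mod 47) since 42·28 = 1176 ≡ 1, so λ ≡ 1.
  x = λ² - 15 - 10 = 1 - 25 ≡ 23; y = λ·(15 - 23) - 21 ≡ 18. → (23, 18)
8Q: (23, 18) + (10, 16). λ = (16 - 18)/(10 - 23) ≡ 45/34 mod 47. 34⁻¹ ≡ 18 (mod 47) since 34·18 = 612 ≡ 1, so λ ≡ 11.
  x = λ² - 23 - 10 = 121 - 33 ≡ 41; y = λ·(23 - 41) - 18 ≡ 19. → (41, 19)

(41, 19)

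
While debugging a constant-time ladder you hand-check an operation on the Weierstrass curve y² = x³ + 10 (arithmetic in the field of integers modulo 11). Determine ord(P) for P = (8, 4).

2P: tangent at (8, 4): λ = (3·8² + 0)/(2·4) ≡ 5/8. 8⁻¹ ≡ 7 (mod 11) since 8·7 = 56 ≡ 1, so λ ≡ 5·7 ≡ 2.
  x = λ² - 8 - 8 = 4 - 16 ≡ 10; y = λ·(8 - 10) - 4 ≡ 3. → (10, 3)
3P: (10, 3) + (8, 4). λ = (4 - 3)/(8 - 10) ≡ 1/9 mod 11. 9⁻¹ ≡ 5 (mod 11) since 9·5 = 45 ≡ 1, so λ ≡ 5.
  x = λ² - 10 - 8 = 25 - 18 ≡ 7; y = λ·(10 - 7) - 3 ≡ 1. → (7, 1)
4P: (7, 1) + (8, 4). λ = (4 - 1)/(8 - 7) ≡ 3/1 mod 11. 1⁻¹ ≡ 1 (mod 11) since 1·1 = 1 ≡ 1, so λ ≡ 3.
  x = λ² - 7 - 8 = 9 - 15 ≡ 5; y = λ·(7 - 5) - 1 ≡ 5. → (5, 5)
5P: (5, 5) + (8, 4). λ = (4 - 5)/(8 - 5) ≡ 10/3 mod 11. 3⁻¹ ≡ 4 (mod 11) since 3·4 = 12 ≡ 1, so λ ≡ 7.
  x = λ² - 5 - 8 = 49 - 13 ≡ 3; y = λ·(5 - 3) - 5 ≡ 9. → (3, 9)
6P: (3, 9) + (8, 4). λ = (4 - 9)/(8 - 3) ≡ 6/5 mod 11. 5⁻¹ ≡ 9 (mod 11), so λ ≡ 10.
  x = λ² - 3 - 8 = 100 - 11 ≡ 1; y = λ·(3 - 1) - 9 ≡ 0. → (1, 0)
7P: (1, 0) + (8, 4). λ = (4 - 0)/(8 - 1) ≡ 4/7 mod 11. 7⁻¹ ≡ 8 (mod 11), so λ ≡ 10.
  x = λ² - 1 - 8 = 100 - 9 ≡ 3; y = λ·(1 - 3) - 0 ≡ 2. → (3, 2)
8P: (3, 2) + (8, 4). λ = (4 - 2)/(8 - 3) ≡ 2/5 mod 11. 5⁻¹ ≡ 9 (mod 11), so λ ≡ 7.
  x = λ² - 3 - 8 = 49 - 11 ≡ 5; y = λ·(3 - 5) - 2 ≡ 6. → (5, 6)
9P: (5, 6) + (8, 4). λ = (4 - 6)/(8 - 5) ≡ 9/3 mod 11. 3⁻¹ ≡ 4 (mod 11) since 3·4 = 12 ≡ 1, so λ ≡ 3.
  x = λ² - 5 - 8 = 9 - 13 ≡ 7; y = λ·(5 - 7) - 6 ≡ 10. → (7, 10)
10P: (7, 10) + (8, 4). λ = (4 - 10)/(8 - 7) ≡ 5/1 mod 11. 1⁻¹ ≡ 1 (mod 11) since 1·1 = 1 ≡ 1, so λ ≡ 5.
  x = λ² - 7 - 8 = 25 - 15 ≡ 10; y = λ·(7 - 10) - 10 ≡ 8. → (10, 8)
11P: (10, 8) + (8, 4). λ = (4 - 8)/(8 - 10) ≡ 7/9 mod 11. 9⁻¹ ≡ 5 (mod 11), so λ ≡ 2.
  x = λ² - 10 - 8 = 4 - 18 ≡ 8; y = λ·(10 - 8) - 8 ≡ 7. → (8, 7)
12P: (8, 7) + (8, 4): same x and y₁ ≡ -y₂, so the sum is O.
12P = O, so the order is 12.

12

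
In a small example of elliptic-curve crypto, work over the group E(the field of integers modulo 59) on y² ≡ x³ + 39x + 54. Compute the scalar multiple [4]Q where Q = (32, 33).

(30, 50)

Double-and-add on 4 = (100)₂. Start with Q = (32, 33) for the leading 1-bit.
double: tangent at (32, 33): λ = (3·32² + 39)/(2·33) ≡ 43/7. 7⁻¹ ≡ 17 (mod 59), so λ ≡ 43·17 ≡ 23.
  x = λ² - 32 - 32 = 529 - 64 ≡ 52; y = λ·(32 - 52) - 33 ≡ 38. → (52, 38)
double: tangent at (52, 38): λ = (3·52² + 39)/(2·38) ≡ 9/17. 17⁻¹ ≡ 7 (mod 59), so λ ≡ 9·7 ≡ 4.
  x = λ² - 52 - 52 = 16 - 104 ≡ 30; y = λ·(52 - 30) - 38 ≡ 50. → (30, 50)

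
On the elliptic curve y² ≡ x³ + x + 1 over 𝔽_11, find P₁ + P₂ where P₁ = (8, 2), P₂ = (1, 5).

(6, 5)

(8, 2) + (1, 5). λ = (5 - 2)/(1 - 8) ≡ 3/4 mod 11. 4⁻¹ ≡ 3 (mod 11) since 4·3 = 12 ≡ 1, so λ ≡ 9.
  x = λ² - 8 - 1 = 81 - 9 ≡ 6; y = λ·(8 - 6) - 2 ≡ 5. → (6, 5)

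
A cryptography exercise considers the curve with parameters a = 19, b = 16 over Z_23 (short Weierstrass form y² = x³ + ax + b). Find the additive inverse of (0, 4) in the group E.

(0, 19)

-(0, 4) = (0, -4 mod 23) = (0, 19).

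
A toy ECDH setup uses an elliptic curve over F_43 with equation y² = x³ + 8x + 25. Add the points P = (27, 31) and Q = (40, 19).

(14, 0)

(27, 31) + (40, 19). λ = (19 - 31)/(40 - 27) ≡ 31/13 mod 43. 13⁻¹ ≡ 10 (mod 43), so λ ≡ 9.
  x = λ² - 27 - 40 = 81 - 67 ≡ 14; y = λ·(27 - 14) - 31 ≡ 0. → (14, 0)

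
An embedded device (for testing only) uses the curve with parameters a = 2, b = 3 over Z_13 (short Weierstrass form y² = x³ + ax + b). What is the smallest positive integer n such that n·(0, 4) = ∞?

9

2P: tangent at (0, 4): λ = (3·0² + 2)/(2·4) ≡ 2/8. 8⁻¹ ≡ 5 (mod 13), so λ ≡ 2·5 ≡ 10.
  x = λ² - 0 - 0 = 100 - 0 ≡ 9; y = λ·(0 - 9) - 4 ≡ 10. → (9, 10)
3P: (9, 10) + (0, 4). λ = (4 - 10)/(0 - 9) ≡ 7/4 mod 13. 4⁻¹ ≡ 10 (mod 13), so λ ≡ 5.
  x = λ² - 9 - 0 = 25 - 9 ≡ 3; y = λ·(9 - 3) - 10 ≡ 7. → (3, 7)
4P: (3, 7) + (0, 4). λ = (4 - 7)/(0 - 3) ≡ 10/10 mod 13. 10⁻¹ ≡ 4 (mod 13), so λ ≡ 1.
  x = λ² - 3 - 0 = 1 - 3 ≡ 11; y = λ·(3 - 11) - 7 ≡ 11. → (11, 11)
5P: (11, 11) + (0, 4). λ = (4 - 11)/(0 - 11) ≡ 6/2 mod 13. 2⁻¹ ≡ 7 (mod 13) since 2·7 = 14 ≡ 1, so λ ≡ 3.
  x = λ² - 11 - 0 = 9 - 11 ≡ 11; y = λ·(11 - 11) - 11 ≡ 2. → (11, 2)
6P: (11, 2) + (0, 4). λ = (4 - 2)/(0 - 11) ≡ 2/2 mod 13. 2⁻¹ ≡ 7 (mod 13), so λ ≡ 1.
  x = λ² - 11 - 0 = 1 - 11 ≡ 3; y = λ·(11 - 3) - 2 ≡ 6. → (3, 6)
7P: (3, 6) + (0, 4). λ = (4 - 6)/(0 - 3) ≡ 11/10 mod 13. 10⁻¹ ≡ 4 (mod 13), so λ ≡ 5.
  x = λ² - 3 - 0 = 25 - 3 ≡ 9; y = λ·(3 - 9) - 6 ≡ 3. → (9, 3)
8P: (9, 3) + (0, 4). λ = (4 - 3)/(0 - 9) ≡ 1/4 mod 13. 4⁻¹ ≡ 10 (mod 13) since 4·10 = 40 ≡ 1, so λ ≡ 10.
  x = λ² - 9 - 0 = 100 - 9 ≡ 0; y = λ·(9 - 0) - 3 ≡ 9. → (0, 9)
9P: (0, 9) + (0, 4): same x and y₁ ≡ -y₂, so the sum is ∞.
9P = ∞, so the order is 9.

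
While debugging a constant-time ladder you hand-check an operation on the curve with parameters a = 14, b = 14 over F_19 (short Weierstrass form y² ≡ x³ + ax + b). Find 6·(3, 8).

Write Q = (3, 8).
Repeated addition: build up to 6Q.
2Q: tangent at (3, 8): λ = (3·3² + 14)/(2·8) ≡ 3/16. 16⁻¹ ≡ 6 (mod 19), so λ ≡ 3·6 ≡ 18.
  x = λ² - 3 - 3 = 324 - 6 ≡ 14; y = λ·(3 - 14) - 8 ≡ 3. → (14, 3)
3Q: (14, 3) + (3, 8). λ = (8 - 3)/(3 - 14) ≡ 5/8 mod 19. 8⁻¹ ≡ 12 (mod 19) since 8·12 = 96 ≡ 1, so λ ≡ 3.
  x = λ² - 14 - 3 = 9 - 17 ≡ 11; y = λ·(14 - 11) - 3 ≡ 6. → (11, 6)
4Q: (11, 6) + (3, 8). λ = (8 - 6)/(3 - 11) ≡ 2/11 mod 19. 11⁻¹ ≡ 7 (mod 19), so λ ≡ 14.
  x = λ² - 11 - 3 = 196 - 14 ≡ 11; y = λ·(11 - 11) - 6 ≡ 13. → (11, 13)
5Q: (11, 13) + (3, 8). λ = (8 - 13)/(3 - 11) ≡ 14/11 mod 19. 11⁻¹ ≡ 7 (mod 19) since 11·7 = 77 ≡ 1, so λ ≡ 3.
  x = λ² - 11 - 3 = 9 - 14 ≡ 14; y = λ·(11 - 14) - 13 ≡ 16. → (14, 16)
6Q: (14, 16) + (3, 8). λ = (8 - 16)/(3 - 14) ≡ 11/8 mod 19. 8⁻¹ ≡ 12 (mod 19) since 8·12 = 96 ≡ 1, so λ ≡ 18.
  x = λ² - 14 - 3 = 324 - 17 ≡ 3; y = λ·(14 - 3) - 16 ≡ 11. → (3, 11)

(3, 11)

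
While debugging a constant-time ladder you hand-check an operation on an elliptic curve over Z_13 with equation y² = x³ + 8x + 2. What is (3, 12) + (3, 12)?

tangent at (3, 12): λ = (3·3² + 8)/(2·12) ≡ 9/11. 11⁻¹ ≡ 6 (mod 13) since 11·6 = 66 ≡ 1, so λ ≡ 9·6 ≡ 2.
  x = λ² - 3 - 3 = 4 - 6 ≡ 11; y = λ·(3 - 11) - 12 ≡ 11. → (11, 11)

(11, 11)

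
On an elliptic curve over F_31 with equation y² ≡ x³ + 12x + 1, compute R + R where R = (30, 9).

(7, 5)

tangent at (30, 9): λ = (3·30² + 12)/(2·9) ≡ 15/18. 18⁻¹ ≡ 19 (mod 31), so λ ≡ 15·19 ≡ 6.
  x = λ² - 30 - 30 = 36 - 60 ≡ 7; y = λ·(30 - 7) - 9 ≡ 5. → (7, 5)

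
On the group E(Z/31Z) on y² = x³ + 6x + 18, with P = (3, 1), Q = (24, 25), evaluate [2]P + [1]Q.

(0, 7)

First 2P:
Repeated addition: build up to 2P.
2P: tangent at (3, 1): λ = (3·3² + 6)/(2·1) ≡ 2/2. 2⁻¹ ≡ 16 (mod 31), so λ ≡ 2·16 ≡ 1.
  x = λ² - 3 - 3 = 1 - 6 ≡ 26; y = λ·(3 - 26) - 1 ≡ 7. → (26, 7)
2P = (26, 7).
Finally 2P + Q:
(26, 7) + (24, 25). λ = (25 - 7)/(24 - 26) ≡ 18/29 mod 31. 29⁻¹ ≡ 15 (mod 31) since 29·15 = 435 ≡ 1, so λ ≡ 22.
  x = λ² - 26 - 24 = 484 - 50 ≡ 0; y = λ·(26 - 0) - 7 ≡ 7. → (0, 7)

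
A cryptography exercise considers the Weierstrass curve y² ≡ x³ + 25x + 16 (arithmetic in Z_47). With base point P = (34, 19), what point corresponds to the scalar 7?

Repeated addition: build up to 7P.
2P: tangent at (34, 19): λ = (3·34² + 25)/(2·19) ≡ 15/38. 38⁻¹ ≡ 26 (mod 47), so λ ≡ 15·26 ≡ 14.
  x = λ² - 34 - 34 = 196 - 68 ≡ 34; y = λ·(34 - 34) - 19 ≡ 28. → (34, 28)
3P: (34, 28) + (34, 19): same x and y₁ ≡ -y₂, so the sum is O.
4P: O + (34, 19) = (34, 19) (identity).
5P: tangent at (34, 19): λ = (3·34² + 25)/(2·19) ≡ 15/38. 38⁻¹ ≡ 26 (mod 47), so λ ≡ 15·26 ≡ 14.
  x = λ² - 34 - 34 = 196 - 68 ≡ 34; y = λ·(34 - 34) - 19 ≡ 28. → (34, 28)
6P: (34, 28) + (34, 19): same x and y₁ ≡ -y₂, so the sum is O.
7P: O + (34, 19) = (34, 19) (identity).

(34, 19)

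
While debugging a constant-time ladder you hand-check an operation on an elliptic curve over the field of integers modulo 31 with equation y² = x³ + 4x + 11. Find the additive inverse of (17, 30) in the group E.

(17, 1)

-(17, 30) = (17, -30 mod 31) = (17, 1).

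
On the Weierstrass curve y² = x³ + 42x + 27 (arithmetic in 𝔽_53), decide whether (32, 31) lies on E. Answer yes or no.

yes

y² = 31² ≡ 7; x³ + 42x + 27 = 34139 ≡ 7 (mod 53). 7 = 7.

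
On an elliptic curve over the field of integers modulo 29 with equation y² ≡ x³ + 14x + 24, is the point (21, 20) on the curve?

y² = 20² ≡ 23; x³ + 14x + 24 = 9579 ≡ 9 (mod 29). 23 ≠ 9.

no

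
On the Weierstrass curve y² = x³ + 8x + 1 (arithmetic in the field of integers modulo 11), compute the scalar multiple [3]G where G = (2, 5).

(7, 2)

Repeated addition: build up to 3G.
2G: tangent at (2, 5): λ = (3·2² + 8)/(2·5) ≡ 9/10. 10⁻¹ ≡ 10 (mod 11), so λ ≡ 9·10 ≡ 2.
  x = λ² - 2 - 2 = 4 - 4 ≡ 0; y = λ·(2 - 0) - 5 ≡ 10. → (0, 10)
3G: (0, 10) + (2, 5). λ = (5 - 10)/(2 - 0) ≡ 6/2 mod 11. 2⁻¹ ≡ 6 (mod 11), so λ ≡ 3.
  x = λ² - 0 - 2 = 9 - 2 ≡ 7; y = λ·(0 - 7) - 10 ≡ 2. → (7, 2)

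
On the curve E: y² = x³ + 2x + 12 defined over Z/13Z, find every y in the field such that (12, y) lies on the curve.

x³ + 2x + 12 = 1764 ≡ 9 (mod 13).
Square roots of 9 mod 13: 3 and 10 (since 3² = 9 ≡ 9).

3, 10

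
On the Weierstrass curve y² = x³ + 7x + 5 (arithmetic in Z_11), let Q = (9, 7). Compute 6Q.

(5, 0)

Repeated addition: build up to 6Q.
2Q: tangent at (9, 7): λ = (3·9² + 7)/(2·7) ≡ 8/3. 3⁻¹ ≡ 4 (mod 11) since 3·4 = 12 ≡ 1, so λ ≡ 8·4 ≡ 10.
  x = λ² - 9 - 9 = 100 - 18 ≡ 5; y = λ·(9 - 5) - 7 ≡ 0. → (5, 0)
3Q: (5, 0) + (9, 7). λ = (7 - 0)/(9 - 5) ≡ 7/4 mod 11. 4⁻¹ ≡ 3 (mod 11), so λ ≡ 10.
  x = λ² - 5 - 9 = 100 - 14 ≡ 9; y = λ·(5 - 9) - 0 ≡ 4. → (9, 4)
4Q: (9, 4) + (9, 7): same x and y₁ ≡ -y₂, so the sum is O.
5Q: O + (9, 7) = (9, 7) (identity).
6Q: tangent at (9, 7): λ = (3·9² + 7)/(2·7) ≡ 8/3. 3⁻¹ ≡ 4 (mod 11), so λ ≡ 8·4 ≡ 10.
  x = λ² - 9 - 9 = 100 - 18 ≡ 5; y = λ·(9 - 5) - 7 ≡ 0. → (5, 0)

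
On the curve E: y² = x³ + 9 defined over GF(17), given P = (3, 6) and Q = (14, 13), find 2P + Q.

(13, 9)

First 2P:
Repeated addition: build up to 2P.
2P: tangent at (3, 6): λ = (3·3² + 0)/(2·6) ≡ 10/12. 12⁻¹ ≡ 10 (mod 17), so λ ≡ 10·10 ≡ 15.
  x = λ² - 3 - 3 = 225 - 6 ≡ 15; y = λ·(3 - 15) - 6 ≡ 1. → (15, 1)
2P = (15, 1).
Finally 2P + Q:
(15, 1) + (14, 13). λ = (13 - 1)/(14 - 15) ≡ 12/16 mod 17. 16⁻¹ ≡ 16 (mod 17), so λ ≡ 5.
  x = λ² - 15 - 14 = 25 - 29 ≡ 13; y = λ·(15 - 13) - 1 ≡ 9. → (13, 9)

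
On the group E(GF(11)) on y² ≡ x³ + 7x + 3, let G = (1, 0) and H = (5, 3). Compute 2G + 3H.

First 2G:
Repeated addition: build up to 2G.
2G: (1, 0) + (1, 0): same x and y₁ ≡ -y₂, so the sum is 𝒪.
2G = 𝒪.
Next 3H:
Repeated addition: build up to 3H.
2H: tangent at (5, 3): λ = (3·5² + 7)/(2·3) ≡ 5/6. 6⁻¹ ≡ 2 (mod 11) since 6·2 = 12 ≡ 1, so λ ≡ 5·2 ≡ 10.
  x = λ² - 5 - 5 = 100 - 10 ≡ 2; y = λ·(5 - 2) - 3 ≡ 5. → (2, 5)
3H: (2, 5) + (5, 3). λ = (3 - 5)/(5 - 2) ≡ 9/3 mod 11. 3⁻¹ ≡ 4 (mod 11), so λ ≡ 3.
  x = λ² - 2 - 5 = 9 - 7 ≡ 2; y = λ·(2 - 2) - 5 ≡ 6. → (2, 6)
3H = (2, 6).
Finally 2G + 3H:
𝒪 + (2, 6) = (2, 6) (identity).

(2, 6)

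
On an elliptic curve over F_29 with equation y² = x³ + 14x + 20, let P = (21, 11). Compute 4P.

Repeated addition: build up to 4P.
2P: tangent at (21, 11): λ = (3·21² + 14)/(2·11) ≡ 3/22. 22⁻¹ ≡ 4 (mod 29), so λ ≡ 3·4 ≡ 12.
  x = λ² - 21 - 21 = 144 - 42 ≡ 15; y = λ·(21 - 15) - 11 ≡ 3. → (15, 3)
3P: (15, 3) + (21, 11). λ = (11 - 3)/(21 - 15) ≡ 8/6 mod 29. 6⁻¹ ≡ 5 (mod 29) since 6·5 = 30 ≡ 1, so λ ≡ 11.
  x = λ² - 15 - 21 = 121 - 36 ≡ 27; y = λ·(15 - 27) - 3 ≡ 10. → (27, 10)
4P: (27, 10) + (21, 11). λ = (11 - 10)/(21 - 27) ≡ 1/23 mod 29. 23⁻¹ ≡ 24 (mod 29), so λ ≡ 24.
  x = λ² - 27 - 21 = 576 - 48 ≡ 6; y = λ·(27 - 6) - 10 ≡ 1. → (6, 1)

(6, 1)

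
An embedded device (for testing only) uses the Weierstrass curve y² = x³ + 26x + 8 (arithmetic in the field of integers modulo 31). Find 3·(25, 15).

Write G = (25, 15).
Repeated addition: build up to 3G.
2G: tangent at (25, 15): λ = (3·25² + 26)/(2·15) ≡ 10/30. 30⁻¹ ≡ 30 (mod 31) since 30·30 = 900 ≡ 1, so λ ≡ 10·30 ≡ 21.
  x = λ² - 25 - 25 = 441 - 50 ≡ 19; y = λ·(25 - 19) - 15 ≡ 18. → (19, 18)
3G: (19, 18) + (25, 15). λ = (15 - 18)/(25 - 19) ≡ 28/6 mod 31. 6⁻¹ ≡ 26 (mod 31), so λ ≡ 15.
  x = λ² - 19 - 25 = 225 - 44 ≡ 26; y = λ·(19 - 26) - 18 ≡ 1. → (26, 1)

(26, 1)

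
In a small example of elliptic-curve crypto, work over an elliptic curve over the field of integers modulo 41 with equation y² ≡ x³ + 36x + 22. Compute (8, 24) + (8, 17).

O

The two points share x = 8 and their y-coordinates satisfy 24 + 17 ≡ 0 (mod 41), so they are inverses. Their sum is ∞.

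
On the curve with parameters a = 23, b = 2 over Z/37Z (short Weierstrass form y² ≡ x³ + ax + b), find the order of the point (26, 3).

11

2P: tangent at (26, 3): λ = (3·26² + 23)/(2·3) ≡ 16/6. 6⁻¹ ≡ 31 (mod 37) since 6·31 = 186 ≡ 1, so λ ≡ 16·31 ≡ 15.
  x = λ² - 26 - 26 = 225 - 52 ≡ 25; y = λ·(26 - 25) - 3 ≡ 12. → (25, 12)
3P: (25, 12) + (26, 3). λ = (3 - 12)/(26 - 25) ≡ 28/1 mod 37. 1⁻¹ ≡ 1 (mod 37) since 1·1 = 1 ≡ 1, so λ ≡ 28.
  x = λ² - 25 - 26 = 784 - 51 ≡ 30; y = λ·(25 - 30) - 12 ≡ 33. → (30, 33)
4P: (30, 33) + (26, 3). λ = (3 - 33)/(26 - 30) ≡ 7/33 mod 37. 33⁻¹ ≡ 9 (mod 37), so λ ≡ 26.
  x = λ² - 30 - 26 = 676 - 56 ≡ 28; y = λ·(30 - 28) - 33 ≡ 19. → (28, 19)
5P: (28, 19) + (26, 3). λ = (3 - 19)/(26 - 28) ≡ 21/35 mod 37. 35⁻¹ ≡ 18 (mod 37), so λ ≡ 8.
  x = λ² - 28 - 26 = 64 - 54 ≡ 10; y = λ·(28 - 10) - 19 ≡ 14. → (10, 14)
6P: (10, 14) + (26, 3). λ = (3 - 14)/(26 - 10) ≡ 26/16 mod 37. 16⁻¹ ≡ 7 (mod 37) since 16·7 = 112 ≡ 1, so λ ≡ 34.
  x = λ² - 10 - 26 = 1156 - 36 ≡ 10; y = λ·(10 - 10) - 14 ≡ 23. → (10, 23)
7P: (10, 23) + (26, 3). λ = (3 - 23)/(26 - 10) ≡ 17/16 mod 37. 16⁻¹ ≡ 7 (mod 37), so λ ≡ 8.
  x = λ² - 10 - 26 = 64 - 36 ≡ 28; y = λ·(10 - 28) - 23 ≡ 18. → (28, 18)
8P: (28, 18) + (26, 3). λ = (3 - 18)/(26 - 28) ≡ 22/35 mod 37. 35⁻¹ ≡ 18 (mod 37) since 35·18 = 630 ≡ 1, so λ ≡ 26.
  x = λ² - 28 - 26 = 676 - 54 ≡ 30; y = λ·(28 - 30) - 18 ≡ 4. → (30, 4)
9P: (30, 4) + (26, 3). λ = (3 - 4)/(26 - 30) ≡ 36/33 mod 37. 33⁻¹ ≡ 9 (mod 37), so λ ≡ 28.
  x = λ² - 30 - 26 = 784 - 56 ≡ 25; y = λ·(30 - 25) - 4 ≡ 25. → (25, 25)
10P: (25, 25) + (26, 3). λ = (3 - 25)/(26 - 25) ≡ 15/1 mod 37. 1⁻¹ ≡ 1 (mod 37), so λ ≡ 15.
  x = λ² - 25 - 26 = 225 - 51 ≡ 26; y = λ·(25 - 26) - 25 ≡ 34. → (26, 34)
11P: (26, 34) + (26, 3): same x and y₁ ≡ -y₂, so the sum is O.
11P = O, so the order is 11.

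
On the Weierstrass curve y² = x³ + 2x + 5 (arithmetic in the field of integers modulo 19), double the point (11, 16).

tangent at (11, 16): λ = (3·11² + 2)/(2·16) ≡ 4/13. 13⁻¹ ≡ 3 (mod 19), so λ ≡ 4·3 ≡ 12.
  x = λ² - 11 - 11 = 144 - 22 ≡ 8; y = λ·(11 - 8) - 16 ≡ 1. → (8, 1)

(8, 1)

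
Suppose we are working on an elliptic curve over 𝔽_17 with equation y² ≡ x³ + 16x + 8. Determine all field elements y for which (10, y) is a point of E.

x³ + 16x + 8 = 1168 ≡ 12 (mod 17).
12 is a non-residue mod 17; no y exists.

none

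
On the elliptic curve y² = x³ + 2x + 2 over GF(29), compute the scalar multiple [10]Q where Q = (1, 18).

(22, 15)

Repeated addition: build up to 10Q.
2Q: tangent at (1, 18): λ = (3·1² + 2)/(2·18) ≡ 5/7. 7⁻¹ ≡ 25 (mod 29) since 7·25 = 175 ≡ 1, so λ ≡ 5·25 ≡ 9.
  x = λ² - 1 - 1 = 81 - 2 ≡ 21; y = λ·(1 - 21) - 18 ≡ 5. → (21, 5)
3Q: (21, 5) + (1, 18). λ = (18 - 5)/(1 - 21) ≡ 13/9 mod 29. 9⁻¹ ≡ 13 (mod 29), so λ ≡ 24.
  x = λ² - 21 - 1 = 576 - 22 ≡ 3; y = λ·(21 - 3) - 5 ≡ 21. → (3, 21)
4Q: (3, 21) + (1, 18). λ = (18 - 21)/(1 - 3) ≡ 26/27 mod 29. 27⁻¹ ≡ 14 (mod 29) since 27·14 = 378 ≡ 1, so λ ≡ 16.
  x = λ² - 3 - 1 = 256 - 4 ≡ 20; y = λ·(3 - 20) - 21 ≡ 26. → (20, 26)
5Q: (20, 26) + (1, 18). λ = (18 - 26)/(1 - 20) ≡ 21/10 mod 29. 10⁻¹ ≡ 3 (mod 29) since 10·3 = 30 ≡ 1, so λ ≡ 5.
  x = λ² - 20 - 1 = 25 - 21 ≡ 4; y = λ·(20 - 4) - 26 ≡ 25. → (4, 25)
6Q: (4, 25) + (1, 18). λ = (18 - 25)/(1 - 4) ≡ 22/26 mod 29. 26⁻¹ ≡ 19 (mod 29) since 26·19 = 494 ≡ 1, so λ ≡ 12.
  x = λ² - 4 - 1 = 144 - 5 ≡ 23; y = λ·(4 - 23) - 25 ≡ 8. → (23, 8)
7Q: (23, 8) + (1, 18). λ = (18 - 8)/(1 - 23) ≡ 10/7 mod 29. 7⁻¹ ≡ 25 (mod 29), so λ ≡ 18.
  x = λ² - 23 - 1 = 324 - 24 ≡ 10; y = λ·(23 - 10) - 8 ≡ 23. → (10, 23)
8Q: (10, 23) + (1, 18). λ = (18 - 23)/(1 - 10) ≡ 24/20 mod 29. 20⁻¹ ≡ 16 (mod 29), so λ ≡ 7.
  x = λ² - 10 - 1 = 49 - 11 ≡ 9; y = λ·(10 - 9) - 23 ≡ 13. → (9, 13)
9Q: (9, 13) + (1, 18). λ = (18 - 13)/(1 - 9) ≡ 5/21 mod 29. 21⁻¹ ≡ 18 (mod 29) since 21·18 = 378 ≡ 1, so λ ≡ 3.
  x = λ² - 9 - 1 = 9 - 10 ≡ 28; y = λ·(9 - 28) - 13 ≡ 17. → (28, 17)
10Q: (28, 17) + (1, 18). λ = (18 - 17)/(1 - 28) ≡ 1/2 mod 29. 2⁻¹ ≡ 15 (mod 29) since 2·15 = 30 ≡ 1, so λ ≡ 15.
  x = λ² - 28 - 1 = 225 - 29 ≡ 22; y = λ·(28 - 22) - 17 ≡ 15. → (22, 15)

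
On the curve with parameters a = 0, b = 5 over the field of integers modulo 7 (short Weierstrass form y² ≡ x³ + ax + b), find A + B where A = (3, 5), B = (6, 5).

(3, 5) + (6, 5). λ = (5 - 5)/(6 - 3) ≡ 0/3 mod 7. 3⁻¹ ≡ 5 (mod 7) since 3·5 = 15 ≡ 1, so λ ≡ 0.
  x = λ² - 3 - 6 = 0 - 9 ≡ 5; y = λ·(3 - 5) - 5 ≡ 2. → (5, 2)

(5, 2)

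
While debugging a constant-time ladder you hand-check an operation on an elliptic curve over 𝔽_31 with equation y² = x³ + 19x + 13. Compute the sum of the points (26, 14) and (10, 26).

(13, 15)

(26, 14) + (10, 26). λ = (26 - 14)/(10 - 26) ≡ 12/15 mod 31. 15⁻¹ ≡ 29 (mod 31) since 15·29 = 435 ≡ 1, so λ ≡ 7.
  x = λ² - 26 - 10 = 49 - 36 ≡ 13; y = λ·(26 - 13) - 14 ≡ 15. → (13, 15)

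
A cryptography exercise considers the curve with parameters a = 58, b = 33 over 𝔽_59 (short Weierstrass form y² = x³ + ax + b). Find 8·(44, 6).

Write P = (44, 6).
Repeated addition: build up to 8P.
2P: tangent at (44, 6): λ = (3·44² + 58)/(2·6) ≡ 25/12. 12⁻¹ ≡ 5 (mod 59), so λ ≡ 25·5 ≡ 7.
  x = λ² - 44 - 44 = 49 - 88 ≡ 20; y = λ·(44 - 20) - 6 ≡ 44. → (20, 44)
3P: (20, 44) + (44, 6). λ = (6 - 44)/(44 - 20) ≡ 21/24 mod 59. 24⁻¹ ≡ 32 (mod 59), so λ ≡ 23.
  x = λ² - 20 - 44 = 529 - 64 ≡ 52; y = λ·(20 - 52) - 44 ≡ 46. → (52, 46)
4P: (52, 46) + (44, 6). λ = (6 - 46)/(44 - 52) ≡ 19/51 mod 59. 51⁻¹ ≡ 22 (mod 59), so λ ≡ 5.
  x = λ² - 52 - 44 = 25 - 96 ≡ 47; y = λ·(52 - 47) - 46 ≡ 38. → (47, 38)
5P: (47, 38) + (44, 6). λ = (6 - 38)/(44 - 47) ≡ 27/56 mod 59. 56⁻¹ ≡ 39 (mod 59), so λ ≡ 50.
  x = λ² - 47 - 44 = 2500 - 91 ≡ 49; y = λ·(47 - 49) - 38 ≡ 39. → (49, 39)
6P: (49, 39) + (44, 6). λ = (6 - 39)/(44 - 49) ≡ 26/54 mod 59. 54⁻¹ ≡ 47 (mod 59), so λ ≡ 42.
  x = λ² - 49 - 44 = 1764 - 93 ≡ 19; y = λ·(49 - 19) - 39 ≡ 41. → (19, 41)
7P: (19, 41) + (44, 6). λ = (6 - 41)/(44 - 19) ≡ 24/25 mod 59. 25⁻¹ ≡ 26 (mod 59) since 25·26 = 650 ≡ 1, so λ ≡ 34.
  x = λ² - 19 - 44 = 1156 - 63 ≡ 31; y = λ·(19 - 31) - 41 ≡ 23. → (31, 23)
8P: (31, 23) + (44, 6). λ = (6 - 23)/(44 - 31) ≡ 42/13 mod 59. 13⁻¹ ≡ 50 (mod 59) since 13·50 = 650 ≡ 1, so λ ≡ 35.
  x = λ² - 31 - 44 = 1225 - 75 ≡ 29; y = λ·(31 - 29) - 23 ≡ 47. → (29, 47)

(29, 47)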